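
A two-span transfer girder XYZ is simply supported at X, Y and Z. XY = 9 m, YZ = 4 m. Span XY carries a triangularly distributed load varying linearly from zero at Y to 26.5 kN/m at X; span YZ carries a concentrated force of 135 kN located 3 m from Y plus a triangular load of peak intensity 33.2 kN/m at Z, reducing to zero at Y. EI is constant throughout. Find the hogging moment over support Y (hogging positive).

Take M_Y as the redundant. Released structure: two simple spans XY and YZ with a hinge at Y.
Rotations at Y on the released spans (each span's end-slope, ×1/EI):
  span XY: triangular load, peak 26.5: 7w₀L³/(360EI) = 375.6/EI
  span YZ: point load 135 at a = 3: Pab(L + b)/(6LEI) = 84.38/EI
  span YZ: triangular load, peak 33.2: 7w₀L³/(360EI) = 41.32/EI
  relative rotation θ_0 = (375.6 + 125.7)/EI = 501.3/EI
A unit hogging moment at Y produces rotation L₁/(3EI) + L₂/(3EI) = 4.333/EI.
Slope continuity at Y: θ_0 = M_Y·4.333/EI, so M_Y = 501.3/4.333 = 115.7 kN·m (hogging).

M_Y = 115.7 kN·m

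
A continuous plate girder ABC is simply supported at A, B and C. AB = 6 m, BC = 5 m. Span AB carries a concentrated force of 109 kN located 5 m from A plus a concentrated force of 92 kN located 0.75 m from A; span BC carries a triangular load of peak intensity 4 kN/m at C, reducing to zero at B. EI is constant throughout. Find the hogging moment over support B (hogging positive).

M_B = 66.59 kN·m

Release continuity at B by inserting a hinge; the redundant is the internal moment M_B. The primary structure is two simply-supported spans AB and BC.
Rotations at B on the released spans (each span's end-slope, ×1/EI):
  span AB: point load 109 at a = 5: Pab(L + a)/(6LEI) = 166.5/EI
  span AB: point load 92 at a = 0.75: Pab(L + a)/(6LEI) = 67.92/EI
  span BC: triangular load, peak 4: 7w₀L³/(360EI) = 9.722/EI
  relative rotation θ_0 = (234.4 + 9.722)/EI = 244.2/EI
A unit hogging moment at B produces rotation L₁/(3EI) + L₂/(3EI) = 3.667/EI.
Slope continuity at B: θ_0 = M_B·3.667/EI, so M_B = 244.2/3.667 = 66.59 kN·m (hogging).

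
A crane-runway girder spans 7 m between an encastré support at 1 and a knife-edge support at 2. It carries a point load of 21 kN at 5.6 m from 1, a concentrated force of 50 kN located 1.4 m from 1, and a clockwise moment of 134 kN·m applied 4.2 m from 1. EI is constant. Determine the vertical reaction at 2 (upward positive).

Remove the prop at 2; the released (primary) structure is a cantilever built in at 1.
Deflection at 2 on the released cantilever, summing each load's contribution:
  point load 21 at a = 5.6: Pa²(3L − a)/(6EI) = 1690/EI
  point load 50 at a = 1.4: Pa²(3L − a)/(6EI) = 320.1/EI
  clockwise couple 134 at a = 4.2: M₀a(2L − a)/(2EI) = 2758/EI
  δ_0 = 4768/EI
Flexibility coefficient — unit upward force at 2: δ_{22} = L³/(3EI) = 114.3/EI.
The prop prevents deflection at 2: R_2 = δ_0/δ_{22} = 4768/114.3 = 41.7 kN.

R_2 = 41.7 kN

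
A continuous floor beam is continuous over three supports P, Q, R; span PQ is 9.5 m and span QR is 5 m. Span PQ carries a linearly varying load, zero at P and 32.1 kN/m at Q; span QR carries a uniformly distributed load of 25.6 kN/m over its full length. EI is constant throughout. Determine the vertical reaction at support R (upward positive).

Take M_Q as the redundant. Released structure: two simple spans PQ and QR with a hinge at Q.
End slopes at the hinge Q, treating each span as simply supported:
  span PQ: triangular load, peak 32.1: w₀L³/(45EI) = 611.6/EI
  span QR: UDL 25.6: wL³/(24EI) = 133.3/EI
  relative rotation θ_0 = (611.6 + 133.3)/EI = 744.9/EI
A unit hogging moment at Q produces rotation L₁/(3EI) + L₂/(3EI) = 4.833/EI.
Slope continuity at Q: θ_0 = M_Q·4.833/EI, so M_Q = 744.9/4.833 = 154.1 kN·m (hogging).
Span QR, ΣM about R: R_Q^{QR}·5 = 320 + 154.1, so R_Q^{QR} = 94.82 kN and R_R = 128 − 94.82 = 33.18 kN.

R_R = 33.18 kN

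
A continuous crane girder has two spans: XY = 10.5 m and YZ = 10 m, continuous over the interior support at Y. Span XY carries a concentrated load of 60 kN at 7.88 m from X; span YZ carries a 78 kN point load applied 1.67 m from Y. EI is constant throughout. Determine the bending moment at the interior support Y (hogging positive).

M_Y = 101.4 kN·m

Release continuity at Y by inserting a hinge; the redundant is the internal moment M_Y. The primary structure is two simply-supported spans XY and YZ.
Rotations at Y on the released spans (each span's end-slope, ×1/EI):
  span XY: point load 60 at a = 7.88: Pab(L + a)/(6LEI) = 361.4/EI
  span YZ: point load 78 at a = 1.67: Pab(L + b)/(6LEI) = 331.5/EI
  relative rotation θ_0 = (361.4 + 331.5)/EI = 692.9/EI
A unit hogging moment at Y produces rotation L₁/(3EI) + L₂/(3EI) = 6.833/EI.
Slope continuity at Y: θ_0 = M_Y·6.833/EI, so M_Y = 692.9/6.833 = 101.4 kN·m (hogging).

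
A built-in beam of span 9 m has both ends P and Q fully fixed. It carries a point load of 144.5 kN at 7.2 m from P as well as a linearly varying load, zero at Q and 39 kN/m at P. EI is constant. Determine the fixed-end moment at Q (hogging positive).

Release both end moments; the primary structure is a simply-supported span PQ with redundants M_P and M_Q.
On the primary (simply-supported) span, the end slopes from the loading are:
  at P: point load 144.5 at a = 7.2: Pab(L + b)/(6LEI) = 374.5/EI
  at Q: point load 144.5 at a = 7.2: Pab(L + a)/(6LEI) = 561.8/EI
  at P: triangular load, peak 39: w₀L³/(45EI) = 631.8/EI
  at Q: triangular load, peak 39: 7w₀L³/(360EI) = 552.8/EI
  θ_P0 = 1006/EI,  θ_Q0 = 1115/EI
Flexibility coefficients: a unit moment at one end gives L/(3EI) there and L/(6EI) at the far end, so f₁₁ = f₂₂ = 3/EI and f₁₂ = f₂₁ = 1.5/EI.
Compatibility — zero rotation at each built-in end:
  3 M_P + 1.5 M_Q = 1006
  1.5 M_P + 3 M_Q = 1115
Solving the pair gives M_P = 199.6 kN·m and M_Q = 271.8 kN·m (hogging).

M_Q = 271.8 kN·m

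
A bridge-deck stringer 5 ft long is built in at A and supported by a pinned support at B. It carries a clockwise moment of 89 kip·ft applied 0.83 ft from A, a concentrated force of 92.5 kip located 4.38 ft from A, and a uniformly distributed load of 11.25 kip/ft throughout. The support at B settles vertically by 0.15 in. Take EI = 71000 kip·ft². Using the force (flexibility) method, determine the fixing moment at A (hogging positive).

Remove the prop at B; the released (primary) structure is a cantilever built in at A.
Free-end deflection of the primary structure under the applied loading (downward +):
  clockwise couple 89 at a = 0.83: M₀a(2L − a)/(2EI) = 338.7/EI
  point load 92.5 at a = 4.38: Pa²(3L − a)/(6EI) = 3141/EI
  UDL 11.25: wL⁴/(8EI) = 878.9/EI
  δ_0 = 4359/EI
Flexibility coefficient — unit upward force at B: δ_{BB} = L³/(3EI) = 41.67/EI.
With EI = 71000 kip·ft²: δ_0 = 0.061388 ft and δ_{BB} = 0.000587 ft/kip.
Compatibility — the beam at B must follow the support down by 0.0125 ft: δ_0 − R_B·δ_{BB} = 0.0125, so R_B = (0.061388 − 0.0125)/0.000587 = 83.31 kip.
Moment equilibrium about A: M_A = Σ(load moments about A) − R_B·L = 634.8 − 83.31×5 = 218.2 kip·ft.

M_A = 218.2 kip·ft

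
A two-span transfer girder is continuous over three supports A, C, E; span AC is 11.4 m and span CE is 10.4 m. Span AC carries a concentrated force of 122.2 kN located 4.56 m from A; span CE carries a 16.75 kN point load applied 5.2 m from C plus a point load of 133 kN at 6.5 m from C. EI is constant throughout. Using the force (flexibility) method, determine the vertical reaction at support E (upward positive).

Take M_C as the redundant. Released structure: two simple spans AC and CE with a hinge at C.
End slopes at the hinge C, treating each span as simply supported:
  span AC: point load 122.2 at a = 4.56: Pab(L + a)/(6LEI) = 889.3/EI
  span CE: point load 16.75 at a = 5.2: Pab(L + b)/(6LEI) = 113.2/EI
  span CE: point load 133 at a = 6.5: Pab(L + b)/(6LEI) = 772.6/EI
  relative rotation θ_0 = (889.3 + 885.9)/EI = 1775/EI
A unit hogging moment at C produces rotation L₁/(3EI) + L₂/(3EI) = 7.267/EI.
Slope continuity at C: θ_0 = M_C·7.267/EI, so M_C = 1775/7.267 = 244.3 kN·m (hogging).
Span CE, ΣM about E: R_C^{CE}·10.4 = 605.8 + 244.3, so R_C^{CE} = 81.74 kN and R_E = 149.8 − 81.74 = 68.01 kN.

R_E = 68.01 kN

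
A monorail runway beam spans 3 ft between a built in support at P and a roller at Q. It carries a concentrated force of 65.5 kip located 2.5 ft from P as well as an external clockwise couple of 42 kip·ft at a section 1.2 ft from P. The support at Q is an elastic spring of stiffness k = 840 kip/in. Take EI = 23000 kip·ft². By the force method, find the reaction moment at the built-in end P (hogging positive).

M_P = 55.65 kip·ft

Choose R_Q as the redundant. The primary structure is the cantilever fixed at P.
Primary-structure tip deflection at Q by superposition:
  point load 65.5 at a = 2.5: Pa²(3L − a)/(6EI) = 443.5/EI
  clockwise couple 42 at a = 1.2: M₀a(2L − a)/(2EI) = 121/EI
  δ_0 = 564.4/EI
Flexibility coefficient — unit upward force at Q: δ_{QQ} = L³/(3EI) = 9/EI.
With EI = 23000 kip·ft²: δ_0 = 0.024541 ft and δ_{QQ} = 0.000391 ft/kip.
Compatibility — the spring shortens by R_Q/k under the reaction it provides: δ_0 − R_Q·δ_{QQ} = R_Q/k. With 1/k = 1/(840×12) ft/kip = 0.000099 ft/kip, R_Q = δ_0 / (δ_{QQ} + 1/k) = 0.024541 / (0.000391 + 0.000099) = 50.03 kip.
Moment equilibrium about P: M_P = Σ(load moments about P) − R_Q·L = 205.8 − 50.03×3 = 55.65 kip·ft.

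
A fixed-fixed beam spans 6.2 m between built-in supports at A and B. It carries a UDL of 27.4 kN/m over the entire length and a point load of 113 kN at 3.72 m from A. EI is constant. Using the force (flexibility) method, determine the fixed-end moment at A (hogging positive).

M_A = 155 kN·m

Release both end moments; the primary structure is a simply-supported span AB with redundants M_A and M_B.
On the primary (simply-supported) span, the end slopes from the loading are:
  at A: UDL 27.4: wL³/(24EI) = 272.1/EI
  at B: UDL 27.4: wL³/(24EI) = 272.1/EI
  at A: point load 113 at a = 3.72: Pab(L + b)/(6LEI) = 243.2/EI
  at B: point load 113 at a = 3.72: Pab(L + a)/(6LEI) = 278/EI
  θ_A0 = 515.3/EI,  θ_B0 = 550.1/EI
Flexibility coefficients: a unit moment at one end gives L/(3EI) there and L/(6EI) at the far end, so f₁₁ = f₂₂ = 2.067/EI and f₁₂ = f₂₁ = 1.033/EI.
Compatibility — zero rotation at each built-in end:
  2.067 M_A + 1.033 M_B = 515.3
  1.033 M_A + 2.067 M_B = 550.1
Solving the pair gives M_A = 155 kN·m and M_B = 188.7 kN·m (hogging).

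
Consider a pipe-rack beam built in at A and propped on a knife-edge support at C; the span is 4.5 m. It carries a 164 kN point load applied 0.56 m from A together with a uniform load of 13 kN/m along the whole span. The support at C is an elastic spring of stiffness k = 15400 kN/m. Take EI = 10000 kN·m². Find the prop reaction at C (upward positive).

R_C = 25.05 kN

Choose R_C as the redundant. The primary structure is the cantilever fixed at A.
Primary-structure tip deflection at C by superposition:
  point load 164 at a = 0.56: Pa²(3L − a)/(6EI) = 110.9/EI
  UDL 13: wL⁴/(8EI) = 666.4/EI
  δ_0 = 777.3/EI
Tip deflection under a unit load at C: L³/(3EI) = 30.38/EI.
With EI = 10000 kN·m²: δ_0 = 0.077727 m and δ_{CC} = 0.003037 m/kN.
Compatibility — the spring shortens by R_C/k under the reaction it provides: δ_0 − R_C·δ_{CC} = R_C/k. With 1/k = 0.000065 m/kN, R_C = δ_0 / (δ_{CC} + 1/k) = 0.077727 / (0.003037 + 0.000065) = 25.05 kN.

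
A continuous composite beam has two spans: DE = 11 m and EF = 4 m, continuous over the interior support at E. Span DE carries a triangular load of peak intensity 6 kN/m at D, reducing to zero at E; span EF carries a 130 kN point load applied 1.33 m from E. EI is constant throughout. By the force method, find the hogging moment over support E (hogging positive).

M_E = 56.72 kN·m

Insert a hinge at E; M_E is the redundant, and each span becomes simply supported.
Discontinuity in slope at E on the released structure — sum the simple-span end rotations:
  span DE: triangular load, peak 6: 7w₀L³/(360EI) = 155.3/EI
  span EF: point load 130 at a = 1.33: Pab(L + b)/(6LEI) = 128.3/EI
  relative rotation θ_0 = (155.3 + 128.3)/EI = 283.6/EI
A unit hogging moment at E produces rotation L₁/(3EI) + L₂/(3EI) = 5/EI.
Compatibility: M_E·(L₁+L₂)/(3EI) = θ_0, giving M_E = 56.72 kN·m (hogging).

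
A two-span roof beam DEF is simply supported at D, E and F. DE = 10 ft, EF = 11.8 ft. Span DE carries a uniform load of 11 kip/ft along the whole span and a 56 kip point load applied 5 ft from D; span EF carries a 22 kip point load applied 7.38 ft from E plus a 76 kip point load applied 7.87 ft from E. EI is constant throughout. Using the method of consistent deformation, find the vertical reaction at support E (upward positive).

R_E = 154.6 kip

Insert a hinge at E; M_E is the redundant, and each span becomes simply supported.
Discontinuity in slope at E on the released structure — sum the simple-span end rotations:
  span DE: UDL 11: wL³/(24EI) = 458.3/EI
  span DE: point load 56 at a = 5: Pab(L + a)/(6LEI) = 350/EI
  span EF: point load 22 at a = 7.38: Pab(L + b)/(6LEI) = 164.4/EI
  span EF: point load 76 at a = 7.87: Pab(L + b)/(6LEI) = 522.2/EI
  relative rotation θ_0 = (808.3 + 686.7)/EI = 1495/EI
A unit hogging moment at E produces rotation L₁/(3EI) + L₂/(3EI) = 7.267/EI.
Slope continuity at E: θ_0 = M_E·7.267/EI, so M_E = 1495/7.267 = 205.7 kip·ft (hogging).
Span DE, ΣM about D with M_E applied at E: R_E^{DE}·10 = 830 + 205.7, so R_E^{DE} = 103.6 kip and R_D = 166 − 103.6 = 62.43 kip.
Span EF, ΣM about F: R_E^{EF}·11.8 = 395.9 + 205.7, so R_E^{EF} = 50.99 kip and R_F = 98 − 50.99 = 47.01 kip.
R_E = 103.6 + 50.99 = 154.6 kip.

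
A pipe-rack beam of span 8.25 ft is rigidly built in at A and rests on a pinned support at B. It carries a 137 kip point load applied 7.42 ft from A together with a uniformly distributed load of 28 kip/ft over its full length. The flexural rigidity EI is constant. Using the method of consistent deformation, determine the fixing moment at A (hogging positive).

Choose R_B as the redundant. The primary structure is the cantilever fixed at A.
Free-end deflection of the primary structure under the applied loading (downward +):
  point load 137 at a = 7.42: Pa²(3L − a)/(6EI) = 21786/EI
  UDL 28: wL⁴/(8EI) = 16214/EI
  δ_0 = 38000/EI
Flexibility coefficient — unit upward force at B: δ_{BB} = L³/(3EI) = 187.2/EI.
The prop prevents deflection at B: R_B = δ_0/δ_{BB} = 38000/187.2 = 203 kip.
Moment equilibrium about A: M_A = Σ(load moments about A) − R_B·L = 1969 − 203×8.25 = 294.5 kip·ft.

M_A = 294.5 kip·ft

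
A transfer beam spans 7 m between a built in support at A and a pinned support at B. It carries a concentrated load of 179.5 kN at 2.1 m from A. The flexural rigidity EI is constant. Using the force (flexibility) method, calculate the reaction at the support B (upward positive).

Take the reaction at B as the redundant and release it; the primary structure is a cantilever fixed at A.
Deflection at B on the released cantilever, summing each load's contribution:
  point load 179.5 at a = 2.1: Pa²(3L − a)/(6EI) = 2494/EI
Flexibility coefficient — unit upward force at B: δ_{BB} = L³/(3EI) = 114.3/EI.
Compatibility at B: δ_0 − R_B·δ_{BB} = 0, so R_B = 2494/114.3 = 21.81 kN.

R_B = 21.81 kN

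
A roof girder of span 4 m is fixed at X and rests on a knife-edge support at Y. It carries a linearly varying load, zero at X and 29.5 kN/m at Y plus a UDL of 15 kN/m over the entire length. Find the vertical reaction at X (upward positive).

R_X = 64.05 kN

Remove the prop at Y; the released (primary) structure is a cantilever built in at X.
Free-end deflection of the primary structure under the applied loading (downward +):
  triangular load, peak 29.5 at the free end: 11w₀L⁴/(120EI) = 692.3/EI
  UDL 15: wL⁴/(8EI) = 480/EI
  δ_0 = 1172/EI
Tip deflection under a unit load at Y: L³/(3EI) = 21.33/EI.
The prop prevents deflection at Y: R_Y = δ_0/δ_{YY} = 1172/21.33 = 54.95 kN.
Vertical equilibrium: R_X = ΣP − R_Y = 119 − 54.95 = 64.05 kN.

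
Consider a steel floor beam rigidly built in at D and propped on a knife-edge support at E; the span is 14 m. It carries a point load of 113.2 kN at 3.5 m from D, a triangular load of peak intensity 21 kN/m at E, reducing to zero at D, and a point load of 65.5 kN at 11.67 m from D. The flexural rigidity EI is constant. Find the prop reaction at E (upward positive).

R_E = 139.9 kN

Remove the prop at E; the released (primary) structure is a cantilever built in at D.
Free-end deflection of the primary structure under the applied loading (downward +):
  point load 113.2 at a = 3.5: Pa²(3L − a)/(6EI) = 8898/EI
  triangular load, peak 21 at the free end: 11w₀L⁴/(120EI) = 73951/EI
  point load 65.5 at a = 11.67: Pa²(3L − a)/(6EI) = 45092/EI
  δ_0 = 127941/EI
Tip deflection under a unit load at E: L³/(3EI) = 914.7/EI.
Compatibility at E: δ_0 − R_E·δ_{EE} = 0, so R_E = 127941/914.7 = 139.9 kN.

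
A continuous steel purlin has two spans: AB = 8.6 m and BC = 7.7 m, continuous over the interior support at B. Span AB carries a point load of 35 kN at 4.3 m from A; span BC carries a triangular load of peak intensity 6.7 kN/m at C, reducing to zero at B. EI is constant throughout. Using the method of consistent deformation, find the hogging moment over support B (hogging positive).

M_B = 40.72 kN·m

Release continuity at B by inserting a hinge; the redundant is the internal moment M_B. The primary structure is two simply-supported spans AB and BC.
Discontinuity in slope at B on the released structure — sum the simple-span end rotations:
  span AB: point load 35 at a = 4.3: Pab(L + a)/(6LEI) = 161.8/EI
  span BC: triangular load, peak 6.7: 7w₀L³/(360EI) = 59.48/EI
  relative rotation θ_0 = (161.8 + 59.48)/EI = 221.3/EI
A unit hogging moment at B produces rotation L₁/(3EI) + L₂/(3EI) = 5.433/EI.
Slope continuity at B: θ_0 = M_B·5.433/EI, so M_B = 221.3/5.433 = 40.72 kN·m (hogging).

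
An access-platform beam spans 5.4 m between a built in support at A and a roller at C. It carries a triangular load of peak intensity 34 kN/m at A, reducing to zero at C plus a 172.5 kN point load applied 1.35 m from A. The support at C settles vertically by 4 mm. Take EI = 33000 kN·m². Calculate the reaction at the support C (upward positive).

Release the roller at C. Primary structure: cantilever fixed at A.
Deflection at C on the released cantilever, summing each load's contribution:
  triangular load, peak 34 at the fixed end: w₀L⁴/(30EI) = 963.7/EI
  point load 172.5 at a = 1.35: Pa²(3L − a)/(6EI) = 778.1/EI
  δ_0 = 1742/EI
Flexibility coefficient — unit upward force at C: δ_{CC} = L³/(3EI) = 52.49/EI.
With EI = 33000 kN·m²: δ_0 = 0.052781 m and δ_{CC} = 0.001591 m/kN.
Compatibility — the beam at C must follow the support down by 0.004 m: δ_0 − R_C·δ_{CC} = 0.004, so R_C = (0.052781 − 0.004)/0.001591 = 30.67 kN.

R_C = 30.67 kN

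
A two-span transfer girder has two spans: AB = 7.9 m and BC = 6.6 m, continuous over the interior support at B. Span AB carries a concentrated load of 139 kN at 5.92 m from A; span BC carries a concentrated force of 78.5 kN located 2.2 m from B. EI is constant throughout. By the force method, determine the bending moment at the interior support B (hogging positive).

Release continuity at B by inserting a hinge; the redundant is the internal moment M_B. The primary structure is two simply-supported spans AB and BC.
End slopes at the hinge B, treating each span as simply supported:
  span AB: point load 139 at a = 5.92: Pab(L + a)/(6LEI) = 475/EI
  span BC: point load 78.5 at a = 2.2: Pab(L + b)/(6LEI) = 211.1/EI
  relative rotation θ_0 = (475 + 211.1)/EI = 686.1/EI
A unit hogging moment at B produces rotation L₁/(3EI) + L₂/(3EI) = 4.833/EI.
Slope continuity at B: θ_0 = M_B·4.833/EI, so M_B = 686.1/4.833 = 142 kN·m (hogging).

M_B = 142 kN·m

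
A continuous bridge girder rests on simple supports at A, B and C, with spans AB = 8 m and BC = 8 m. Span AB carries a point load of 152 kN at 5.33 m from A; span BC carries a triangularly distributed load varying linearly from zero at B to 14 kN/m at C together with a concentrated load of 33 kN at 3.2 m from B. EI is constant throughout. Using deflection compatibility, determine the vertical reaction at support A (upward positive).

Insert a hinge at B; M_B is the redundant, and each span becomes simply supported.
End slopes at the hinge B, treating each span as simply supported:
  span AB: point load 152 at a = 5.33: Pab(L + a)/(6LEI) = 600.7/EI
  span BC: triangular load, peak 14: 7w₀L³/(360EI) = 139.4/EI
  span BC: point load 33 at a = 3.2: Pab(L + b)/(6LEI) = 135.2/EI
  relative rotation θ_0 = (600.7 + 274.5)/EI = 875.3/EI
A unit hogging moment at B produces rotation L₁/(3EI) + L₂/(3EI) = 5.333/EI.
Slope continuity at B: θ_0 = M_B·5.333/EI, so M_B = 875.3/5.333 = 164.1 kN·m (hogging).
Span AB, ΣM about A with M_B applied at B: R_B^{AB}·8 = 810.2 + 164.1, so R_B^{AB} = 121.8 kN and R_A = 152 − 121.8 = 30.22 kN.

R_A = 30.22 kN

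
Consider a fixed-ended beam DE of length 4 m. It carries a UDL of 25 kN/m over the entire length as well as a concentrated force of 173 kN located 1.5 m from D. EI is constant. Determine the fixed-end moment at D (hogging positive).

M_D = 134.7 kN·m

Release both end moments; the primary structure is a simply-supported span DE with redundants M_D and M_E.
Simple-span end rotations at D and E under the given loads:
  at D: UDL 25: wL³/(24EI) = 66.67/EI
  at E: UDL 25: wL³/(24EI) = 66.67/EI
  at D: point load 173 at a = 1.5: Pab(L + b)/(6LEI) = 175.7/EI
  at E: point load 173 at a = 1.5: Pab(L + a)/(6LEI) = 148.7/EI
  θ_D0 = 242.4/EI,  θ_E0 = 215.3/EI
Flexibility coefficients: a unit moment at one end gives L/(3EI) there and L/(6EI) at the far end, so f₁₁ = f₂₂ = 1.333/EI and f₁₂ = f₂₁ = 0.6667/EI.
Compatibility — zero rotation at each built-in end:
  1.333 M_D + 0.6667 M_E = 242.4
  0.6667 M_D + 1.333 M_E = 215.3
Solving the pair gives M_D = 134.7 kN·m and M_E = 94.15 kN·m (hogging).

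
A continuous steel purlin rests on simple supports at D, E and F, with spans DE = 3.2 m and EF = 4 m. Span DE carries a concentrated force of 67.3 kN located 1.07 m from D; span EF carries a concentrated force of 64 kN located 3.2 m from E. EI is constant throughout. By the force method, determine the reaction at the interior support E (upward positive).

R_E = 50.98 kN

Take M_E as the redundant. Released structure: two simple spans DE and EF with a hinge at E.
Rotations at E on the released spans (each span's end-slope, ×1/EI):
  span DE: point load 67.3 at a = 1.07: Pab(L + a)/(6LEI) = 34.11/EI
  span EF: point load 64 at a = 3.2: Pab(L + b)/(6LEI) = 32.77/EI
  relative rotation θ_0 = (34.11 + 32.77)/EI = 66.88/EI
A unit hogging moment at E produces rotation L₁/(3EI) + L₂/(3EI) = 2.4/EI.
Slope continuity at E: θ_0 = M_E·2.4/EI, so M_E = 66.88/2.4 = 27.87 kN·m (hogging).
Span DE, ΣM about D with M_E applied at E: R_E^{DE}·3.2 = 72.01 + 27.87, so R_E^{DE} = 31.21 kN and R_D = 67.3 − 31.21 = 36.09 kN.
Span EF, ΣM about F: R_E^{EF}·4 = 51.2 + 27.87, so R_E^{EF} = 19.77 kN and R_F = 64 − 19.77 = 44.23 kN.
R_E = 31.21 + 19.77 = 50.98 kN.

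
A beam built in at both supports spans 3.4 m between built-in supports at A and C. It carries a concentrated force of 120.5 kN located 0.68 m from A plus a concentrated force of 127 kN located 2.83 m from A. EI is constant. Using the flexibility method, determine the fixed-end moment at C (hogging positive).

Release both end moments; the primary structure is a simply-supported span AC with redundants M_A and M_C.
Simple-span end rotations at A and C under the given loads:
  at A: point load 120.5 at a = 0.68: Pab(L + b)/(6LEI) = 66.86/EI
  at C: point load 120.5 at a = 0.68: Pab(L + a)/(6LEI) = 44.58/EI
  at A: point load 127 at a = 2.83: Pab(L + b)/(6LEI) = 39.87/EI
  at C: point load 127 at a = 2.83: Pab(L + a)/(6LEI) = 62.56/EI
  θ_A0 = 106.7/EI,  θ_C0 = 107.1/EI
Flexibility coefficients: a unit moment at one end gives L/(3EI) there and L/(6EI) at the far end, so f₁₁ = f₂₂ = 1.133/EI and f₁₂ = f₂₁ = 0.5667/EI.
Compatibility — zero rotation at each built-in end:
  1.133 M_A + 0.5667 M_C = 106.7
  0.5667 M_A + 1.133 M_C = 107.1
Solving the pair gives M_A = 62.54 kN·m and M_C = 63.26 kN·m (hogging).

M_C = 63.26 kN·m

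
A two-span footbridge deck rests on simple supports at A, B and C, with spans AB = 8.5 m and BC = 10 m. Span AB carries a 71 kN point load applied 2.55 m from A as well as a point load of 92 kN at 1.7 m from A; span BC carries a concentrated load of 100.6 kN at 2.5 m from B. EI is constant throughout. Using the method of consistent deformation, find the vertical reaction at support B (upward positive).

R_B = 150.3 kN

Take M_B as the redundant. Released structure: two simple spans AB and BC with a hinge at B.
Rotations at B on the released spans (each span's end-slope, ×1/EI):
  span AB: point load 71 at a = 2.55: Pab(L + a)/(6LEI) = 233.4/EI
  span AB: point load 92 at a = 1.7: Pab(L + a)/(6LEI) = 212.7/EI
  span BC: point load 100.6 at a = 2.5: Pab(L + b)/(6LEI) = 550.2/EI
  relative rotation θ_0 = (446.1 + 550.2)/EI = 996.3/EI
A unit hogging moment at B produces rotation L₁/(3EI) + L₂/(3EI) = 6.167/EI.
Compatibility: M_B·(L₁+L₂)/(3EI) = θ_0, giving M_B = 161.6 kN·m (hogging).
Span AB, ΣM about A with M_B applied at B: R_B^{AB}·8.5 = 337.4 + 161.6, so R_B^{AB} = 58.71 kN and R_A = 163 − 58.71 = 104.3 kN.
Span BC, ΣM about C: R_B^{BC}·10 = 754.5 + 161.6, so R_B^{BC} = 91.61 kN and R_C = 100.6 − 91.61 = 8.994 kN.
R_B = 58.71 + 91.61 = 150.3 kN.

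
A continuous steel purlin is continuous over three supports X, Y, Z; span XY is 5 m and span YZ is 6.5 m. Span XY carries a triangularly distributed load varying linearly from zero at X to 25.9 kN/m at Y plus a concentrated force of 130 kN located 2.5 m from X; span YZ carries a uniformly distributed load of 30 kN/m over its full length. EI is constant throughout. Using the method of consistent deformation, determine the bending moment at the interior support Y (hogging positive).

M_Y = 161.3 kN·m

Insert a hinge at Y; M_Y is the redundant, and each span becomes simply supported.
Rotations at Y on the released spans (each span's end-slope, ×1/EI):
  span XY: triangular load, peak 25.9: w₀L³/(45EI) = 71.94/EI
  span XY: point load 130 at a = 2.5: Pab(L + a)/(6LEI) = 203.1/EI
  span YZ: UDL 30: wL³/(24EI) = 343.3/EI
  relative rotation θ_0 = (275.1 + 343.3)/EI = 618.4/EI
A unit hogging moment at Y produces rotation L₁/(3EI) + L₂/(3EI) = 3.833/EI.
Compatibility: M_Y·(L₁+L₂)/(3EI) = θ_0, giving M_Y = 161.3 kN·m (hogging).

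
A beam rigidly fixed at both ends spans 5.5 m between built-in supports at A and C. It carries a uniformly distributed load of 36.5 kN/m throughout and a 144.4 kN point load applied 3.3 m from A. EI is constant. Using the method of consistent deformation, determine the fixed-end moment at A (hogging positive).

Release both end moments; the primary structure is a simply-supported span AC with redundants M_A and M_C.
End rotations of the released simple span under the applied load (×1/EI):
  at A: UDL 36.5: wL³/(24EI) = 253/EI
  at C: UDL 36.5: wL³/(24EI) = 253/EI
  at A: point load 144.4 at a = 3.3: Pab(L + b)/(6LEI) = 244.6/EI
  at C: point load 144.4 at a = 3.3: Pab(L + a)/(6LEI) = 279.6/EI
  θ_A0 = 497.6/EI,  θ_C0 = 532.6/EI
Flexibility coefficients: a unit moment at one end gives L/(3EI) there and L/(6EI) at the far end, so f₁₁ = f₂₂ = 1.833/EI and f₁₂ = f₂₁ = 0.9167/EI.
Compatibility — zero rotation at each built-in end:
  1.833 M_A + 0.9167 M_C = 497.6
  0.9167 M_A + 1.833 M_C = 532.6
Solving the pair gives M_A = 168.3 kN·m and M_C = 206.4 kN·m (hogging).

M_A = 168.3 kN·m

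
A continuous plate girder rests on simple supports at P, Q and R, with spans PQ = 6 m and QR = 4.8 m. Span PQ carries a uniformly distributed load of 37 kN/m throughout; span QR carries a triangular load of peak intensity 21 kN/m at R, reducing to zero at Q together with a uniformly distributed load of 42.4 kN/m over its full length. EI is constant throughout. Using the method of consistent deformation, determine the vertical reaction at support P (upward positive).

R_P = 84.45 kN

Insert a hinge at Q; M_Q is the redundant, and each span becomes simply supported.
End slopes at the hinge Q, treating each span as simply supported:
  span PQ: UDL 37: wL³/(24EI) = 333/EI
  span QR: triangular load, peak 21: 7w₀L³/(360EI) = 45.16/EI
  span QR: UDL 42.4: wL³/(24EI) = 195.4/EI
  relative rotation θ_0 = (333 + 240.5)/EI = 573.5/EI
A unit hogging moment at Q produces rotation L₁/(3EI) + L₂/(3EI) = 3.6/EI.
Compatibility: M_Q·(L₁+L₂)/(3EI) = θ_0, giving M_Q = 159.3 kN·m (hogging).
Span PQ, ΣM about P with M_Q applied at Q: R_Q^{PQ}·6 = 666 + 159.3, so R_Q^{PQ} = 137.6 kN and R_P = 222 − 137.6 = 84.45 kN.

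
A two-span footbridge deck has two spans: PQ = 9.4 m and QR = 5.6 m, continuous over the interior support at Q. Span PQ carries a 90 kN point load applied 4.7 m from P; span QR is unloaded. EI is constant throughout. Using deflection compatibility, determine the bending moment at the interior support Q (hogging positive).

Release continuity at Q by inserting a hinge; the redundant is the internal moment M_Q. The primary structure is two simply-supported spans PQ and QR.
Rotations at Q on the released spans (each span's end-slope, ×1/EI):
  span PQ: point load 90 at a = 4.7: Pab(L + a)/(6LEI) = 497/EI
  relative rotation θ_0 = (497 + 0)/EI = 497/EI
A unit hogging moment at Q produces rotation L₁/(3EI) + L₂/(3EI) = 5/EI.
Slope continuity at Q: θ_0 = M_Q·5/EI, so M_Q = 497/5 = 99.41 kN·m (hogging).

M_Q = 99.41 kN·m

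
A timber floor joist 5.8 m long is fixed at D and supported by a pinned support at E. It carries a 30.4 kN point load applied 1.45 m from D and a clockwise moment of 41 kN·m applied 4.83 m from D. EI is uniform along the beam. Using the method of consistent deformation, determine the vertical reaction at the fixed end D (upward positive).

Release the roller at E. Primary structure: cantilever fixed at D.
Free-end deflection of the primary structure under the applied loading (downward +):
  point load 30.4 at a = 1.45: Pa²(3L − a)/(6EI) = 169.9/EI
  clockwise couple 41 at a = 4.83: M₀a(2L − a)/(2EI) = 670.3/EI
  δ_0 = 840.2/EI
Flexibility coefficient — unit upward force at E: δ_{EE} = L³/(3EI) = 65.04/EI.
The prop prevents deflection at E: R_E = δ_0/δ_{EE} = 840.2/65.04 = 12.92 kN.
Vertical equilibrium: R_D = ΣP − R_E = 30.4 − 12.92 = 17.48 kN.

R_D = 17.48 kN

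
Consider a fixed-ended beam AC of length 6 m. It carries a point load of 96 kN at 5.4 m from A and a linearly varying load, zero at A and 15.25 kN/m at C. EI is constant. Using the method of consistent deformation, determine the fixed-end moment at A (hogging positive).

Take the two fixed-end moments M_A, M_C as redundants; the released structure is the simple span AC.
Simple-span end rotations at A and C under the given loads:
  at A: point load 96 at a = 5.4: Pab(L + b)/(6LEI) = 57.02/EI
  at C: point load 96 at a = 5.4: Pab(L + a)/(6LEI) = 98.5/EI
  at A: triangular load, peak 15.25: 7w₀L³/(360EI) = 64.05/EI
  at C: triangular load, peak 15.25: w₀L³/(45EI) = 73.2/EI
  θ_A0 = 121.1/EI,  θ_C0 = 171.7/EI
Flexibility coefficients: a unit moment at one end gives L/(3EI) there and L/(6EI) at the far end, so f₁₁ = f₂₂ = 2/EI and f₁₂ = f₂₁ = 1/EI.
Compatibility — zero rotation at each built-in end:
  2 M_A + 1 M_C = 121.1
  1 M_A + 2 M_C = 171.7
Solving the pair gives M_A = 23.48 kN·m and M_C = 74.11 kN·m (hogging).

M_A = 23.48 kN·m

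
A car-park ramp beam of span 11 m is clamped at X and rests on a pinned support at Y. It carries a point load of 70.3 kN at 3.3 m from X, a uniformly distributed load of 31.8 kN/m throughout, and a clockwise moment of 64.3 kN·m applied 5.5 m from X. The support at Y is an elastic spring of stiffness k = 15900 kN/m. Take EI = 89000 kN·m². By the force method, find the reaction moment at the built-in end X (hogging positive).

Take the reaction at Y as the redundant and release it; the primary structure is a cantilever fixed at X.
Downward deflection at the released point Y due to the loads:
  point load 70.3 at a = 3.3: Pa²(3L − a)/(6EI) = 3790/EI
  UDL 31.8: wL⁴/(8EI) = 58198/EI
  clockwise couple 64.3 at a = 5.5: M₀a(2L − a)/(2EI) = 2918/EI
  δ_0 = 64905/EI
Flexibility coefficient — unit upward force at Y: δ_{YY} = L³/(3EI) = 443.7/EI.
With EI = 89000 kN·m²: δ_0 = 0.72927 m and δ_{YY} = 0.004985 m/kN.
Compatibility — the spring shortens by R_Y/k under the reaction it provides: δ_0 − R_Y·δ_{YY} = R_Y/k. With 1/k = 0.000063 m/kN, R_Y = δ_0 / (δ_{YY} + 1/k) = 0.72927 / (0.004985 + 0.000063) = 144.5 kN.
Moment equilibrium about X: M_X = Σ(load moments about X) − R_Y·L = 2220 − 144.5×11 = 631 kN·m.

M_X = 631 kN·m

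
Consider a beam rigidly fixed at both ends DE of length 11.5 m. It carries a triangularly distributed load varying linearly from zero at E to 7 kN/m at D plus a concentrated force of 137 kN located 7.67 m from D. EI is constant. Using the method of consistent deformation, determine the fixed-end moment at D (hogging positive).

Take the two fixed-end moments M_D, M_E as redundants; the released structure is the simple span DE.
End rotations of the released simple span under the applied load (×1/EI):
  at D: triangular load, peak 7: w₀L³/(45EI) = 236.6/EI
  at E: triangular load, peak 7: 7w₀L³/(360EI) = 207/EI
  at D: point load 137 at a = 7.67: Pab(L + b)/(6LEI) = 894.1/EI
  at E: point load 137 at a = 7.67: Pab(L + a)/(6LEI) = 1118/EI
  θ_D0 = 1131/EI,  θ_E0 = 1325/EI
Flexibility coefficients: a unit moment at one end gives L/(3EI) there and L/(6EI) at the far end, so f₁₁ = f₂₂ = 3.833/EI and f₁₂ = f₂₁ = 1.917/EI.
Compatibility — zero rotation at each built-in end:
  3.833 M_D + 1.917 M_E = 1131
  1.917 M_D + 3.833 M_E = 1325
Solving the pair gives M_D = 162.8 kN·m and M_E = 264.3 kN·m (hogging).

M_D = 162.8 kN·m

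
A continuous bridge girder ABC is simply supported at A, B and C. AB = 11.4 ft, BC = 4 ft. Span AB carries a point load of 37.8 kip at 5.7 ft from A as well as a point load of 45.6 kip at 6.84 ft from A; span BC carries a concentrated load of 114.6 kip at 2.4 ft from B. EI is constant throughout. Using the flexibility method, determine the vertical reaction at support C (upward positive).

Insert a hinge at B; M_B is the redundant, and each span becomes simply supported.
End slopes at the hinge B, treating each span as simply supported:
  span AB: point load 37.8 at a = 5.7: Pab(L + a)/(6LEI) = 307/EI
  span AB: point load 45.6 at a = 6.84: Pab(L + a)/(6LEI) = 379.3/EI
  span BC: point load 114.6 at a = 2.4: Pab(L + b)/(6LEI) = 102.7/EI
  relative rotation θ_0 = (686.3 + 102.7)/EI = 789/EI
A unit hogging moment at B produces rotation L₁/(3EI) + L₂/(3EI) = 5.133/EI.
Slope continuity at B: θ_0 = M_B·5.133/EI, so M_B = 789/5.133 = 153.7 kip·ft (hogging).
Span BC, ΣM about C: R_B^{BC}·4 = 183.4 + 153.7, so R_B^{BC} = 84.26 kip and R_C = 114.6 − 84.26 = 30.34 kip.

R_C = 30.34 kip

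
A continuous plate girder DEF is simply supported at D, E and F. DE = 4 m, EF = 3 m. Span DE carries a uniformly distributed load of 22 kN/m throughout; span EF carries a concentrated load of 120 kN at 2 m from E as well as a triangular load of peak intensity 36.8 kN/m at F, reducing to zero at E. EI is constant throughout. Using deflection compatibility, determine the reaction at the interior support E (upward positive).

Take M_E as the redundant. Released structure: two simple spans DE and EF with a hinge at E.
Rotations at E on the released spans (each span's end-slope, ×1/EI):
  span DE: UDL 22: wL³/(24EI) = 58.67/EI
  span EF: point load 120 at a = 2: Pab(L + b)/(6LEI) = 53.33/EI
  span EF: triangular load, peak 36.8: 7w₀L³/(360EI) = 19.32/EI
  relative rotation θ_0 = (58.67 + 72.65)/EI = 131.3/EI
A unit hogging moment at E produces rotation L₁/(3EI) + L₂/(3EI) = 2.333/EI.
Slope continuity at E: θ_0 = M_E·2.333/EI, so M_E = 131.3/2.333 = 56.28 kN·m (hogging).
Span DE, ΣM about D with M_E applied at E: R_E^{DE}·4 = 176 + 56.28, so R_E^{DE} = 58.07 kN and R_D = 88 − 58.07 = 29.93 kN.
Span EF, ΣM about F: R_E^{EF}·3 = 175.2 + 56.28, so R_E^{EF} = 77.16 kN and R_F = 175.2 − 77.16 = 98.04 kN.
R_E = 58.07 + 77.16 = 135.2 kN.

R_E = 135.2 kN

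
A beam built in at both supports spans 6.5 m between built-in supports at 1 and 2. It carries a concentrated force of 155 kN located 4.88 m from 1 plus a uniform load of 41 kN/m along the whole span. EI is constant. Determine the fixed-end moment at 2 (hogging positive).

Take the two fixed-end moments M_1, M_2 as redundants; the released structure is the simple span 12.
On the primary (simply-supported) span, the end slopes from the loading are:
  at 1: point load 155 at a = 4.88: Pab(L + b)/(6LEI) = 255.1/EI
  at 2: point load 155 at a = 4.88: Pab(L + a)/(6LEI) = 357.6/EI
  at 1: UDL 41: wL³/(24EI) = 469.2/EI
  at 2: UDL 41: wL³/(24EI) = 469.2/EI
  θ_10 = 724.3/EI,  θ_20 = 826.7/EI
Flexibility coefficients: a unit moment at one end gives L/(3EI) there and L/(6EI) at the far end, so f₁₁ = f₂₂ = 2.167/EI and f₁₂ = f₂₁ = 1.083/EI.
Compatibility — zero rotation at each built-in end:
  2.167 M_1 + 1.083 M_2 = 724.3
  1.083 M_1 + 2.167 M_2 = 826.7
Solving the pair gives M_1 = 191.3 kN·m and M_2 = 285.9 kN·m (hogging).

M_2 = 285.9 kN·m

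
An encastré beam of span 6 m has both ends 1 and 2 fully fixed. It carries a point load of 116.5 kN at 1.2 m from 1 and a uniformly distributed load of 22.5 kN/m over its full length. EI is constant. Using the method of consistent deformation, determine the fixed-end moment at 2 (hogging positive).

Release both end moments; the primary structure is a simply-supported span 12 with redundants M_1 and M_2.
End rotations of the released simple span under the applied load (×1/EI):
  at 1: point load 116.5 at a = 1.2: Pab(L + b)/(6LEI) = 201.3/EI
  at 2: point load 116.5 at a = 1.2: Pab(L + a)/(6LEI) = 134.2/EI
  at 1: UDL 22.5: wL³/(24EI) = 202.5/EI
  at 2: UDL 22.5: wL³/(24EI) = 202.5/EI
  θ_10 = 403.8/EI,  θ_20 = 336.7/EI
Flexibility coefficients: a unit moment at one end gives L/(3EI) there and L/(6EI) at the far end, so f₁₁ = f₂₂ = 2/EI and f₁₂ = f₂₁ = 1/EI.
Compatibility — zero rotation at each built-in end:
  2 M_1 + 1 M_2 = 403.8
  1 M_1 + 2 M_2 = 336.7
Solving the pair gives M_1 = 157 kN·m and M_2 = 89.87 kN·m (hogging).

M_2 = 89.87 kN·m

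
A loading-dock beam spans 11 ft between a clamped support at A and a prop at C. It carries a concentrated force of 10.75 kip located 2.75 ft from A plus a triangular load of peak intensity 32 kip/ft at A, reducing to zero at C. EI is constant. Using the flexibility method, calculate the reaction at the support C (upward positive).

Release the roller at C. Primary structure: cantilever fixed at A.
Downward deflection at the released point C due to the loads:
  point load 10.75 at a = 2.75: Pa²(3L − a)/(6EI) = 409.9/EI
  triangular load, peak 32 at the fixed end: w₀L⁴/(30EI) = 15617/EI
  δ_0 = 16027/EI
Tip deflection under a unit load at C: L³/(3EI) = 443.7/EI.
Compatibility at C: δ_0 − R_C·δ_{CC} = 0, so R_C = 16027/443.7 = 36.12 kip.

R_C = 36.12 kip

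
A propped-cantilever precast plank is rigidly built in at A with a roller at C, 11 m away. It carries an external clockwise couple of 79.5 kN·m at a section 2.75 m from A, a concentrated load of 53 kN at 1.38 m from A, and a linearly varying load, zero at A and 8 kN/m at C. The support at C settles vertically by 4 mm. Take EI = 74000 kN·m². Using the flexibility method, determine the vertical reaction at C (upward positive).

R_C = 29.47 kN

Choose R_C as the redundant. The primary structure is the cantilever fixed at A.
Primary-structure tip deflection at C by superposition:
  clockwise couple 79.5 at a = 2.75: M₀a(2L − a)/(2EI) = 2104/EI
  point load 53 at a = 1.38: Pa²(3L − a)/(6EI) = 531.9/EI
  triangular load, peak 8 at the free end: 11w₀L⁴/(120EI) = 10737/EI
  δ_0 = 13373/EI
Flexibility coefficient — unit upward force at C: δ_{CC} = L³/(3EI) = 443.7/EI.
With EI = 74000 kN·m²: δ_0 = 0.18072 m and δ_{CC} = 0.005995 m/kN.
Compatibility — the beam at C must follow the support down by 0.004 m: δ_0 − R_C·δ_{CC} = 0.004, so R_C = (0.18072 − 0.004)/0.005995 = 29.47 kN.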